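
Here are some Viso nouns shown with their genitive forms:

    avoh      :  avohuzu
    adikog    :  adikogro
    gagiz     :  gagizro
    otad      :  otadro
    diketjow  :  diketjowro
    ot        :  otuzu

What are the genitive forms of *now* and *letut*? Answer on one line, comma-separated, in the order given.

The pattern is voicing of the final consonant: -uzu when the stem ends in a voiceless consonant (*avoh*, *ot*); -ro when the stem ends in a voiced consonant (*adikog*, *gagiz*, *otad*, *diketjow*).
Since the final consonant of *now* is /w/ (voiced), it takes -ro, giving *nowro*.
The final consonant of *letut* is /t/, which is voiceless, so the suffix is -uzu, giving *letutuzu*.

nowro, letutuzu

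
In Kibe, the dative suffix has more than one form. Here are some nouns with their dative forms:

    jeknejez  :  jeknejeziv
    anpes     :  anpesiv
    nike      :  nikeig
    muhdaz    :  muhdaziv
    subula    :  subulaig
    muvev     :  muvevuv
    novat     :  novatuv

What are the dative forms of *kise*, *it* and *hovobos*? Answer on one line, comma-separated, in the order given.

Looking at the final sound of each stem: -iv when the stem ends in a sibilant (*jeknejez*, *anpes*, *muhdaz*); -uv when the stem ends in a non-sibilant consonant (*muvev*, *novat*); -ig when the stem ends in a vowel (*nike*, *subula*).
*kise* — final sound /e/ (a vowel) → -ig → *kiseig*.
Since the final sound of *it* is /t/ (a non-sibilant consonant), it takes -uv, giving *ituv*.
Since the final sound of *hovobos* is /s/ (a sibilant), it takes -iv, giving *hovobosiv*.

kiseig, ituv, hovobosiv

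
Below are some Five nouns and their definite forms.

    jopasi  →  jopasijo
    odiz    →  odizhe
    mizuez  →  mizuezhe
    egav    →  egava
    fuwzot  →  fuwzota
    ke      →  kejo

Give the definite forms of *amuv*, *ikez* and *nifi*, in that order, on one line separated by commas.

The alternation tracks the final sound of the stem — -he when the stem ends in a sibilant (*odiz*, *mizuez*); -a when the stem ends in a non-sibilant consonant (*egav*, *fuwzot*); -jo when the stem ends in a vowel (*jopasi*, *ke*).
*amuv* — final sound /v/ (a non-sibilant consonant) → -a → *amuva*.
Since the final sound of *ikez* is /z/ (a sibilant), it takes -he, giving *ikezhe*.
Since the final sound of *nifi* is /i/ (a vowel), it takes -jo, giving *nifijo*.

amuva, ikezhe, nifijo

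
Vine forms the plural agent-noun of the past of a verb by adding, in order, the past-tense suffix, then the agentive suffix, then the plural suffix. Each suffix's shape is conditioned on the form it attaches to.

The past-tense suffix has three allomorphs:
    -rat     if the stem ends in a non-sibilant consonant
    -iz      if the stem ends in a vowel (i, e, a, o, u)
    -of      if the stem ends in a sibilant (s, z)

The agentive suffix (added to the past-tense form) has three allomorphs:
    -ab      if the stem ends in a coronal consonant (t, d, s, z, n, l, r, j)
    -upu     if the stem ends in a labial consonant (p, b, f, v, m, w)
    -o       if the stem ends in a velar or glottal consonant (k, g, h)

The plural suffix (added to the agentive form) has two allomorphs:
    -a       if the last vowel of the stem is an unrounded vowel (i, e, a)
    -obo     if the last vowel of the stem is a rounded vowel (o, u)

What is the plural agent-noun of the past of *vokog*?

*vokog* — final sound /g/ (a non-sibilant consonant) → -rat → *vokograt*.
The past-tense form *vokograt*: final consonant = /t/, coronal → -ab → *vokogratab*.
Since the last vowel of the agentive form *vokogratab* is /a/ (an unrounded vowel), it takes -a, giving *vokogrataba*.

vokogrataba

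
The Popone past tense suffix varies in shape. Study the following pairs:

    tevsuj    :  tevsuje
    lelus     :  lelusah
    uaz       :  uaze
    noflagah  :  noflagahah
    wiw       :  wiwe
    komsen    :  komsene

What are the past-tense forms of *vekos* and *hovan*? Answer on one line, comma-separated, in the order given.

vekosah, hovane

The alternation tracks the final consonant of the stem — -ah when the stem ends in a voiceless consonant (*lelus*, *noflagah*); -e when the stem ends in a voiced consonant (*tevsuj*, *uaz*, *wiw*, *komsen*).
*vekos*: final consonant = /s/, voiceless → -ah → *vekosah*.
Since the final consonant of *hovan* is /n/ (voiced), it takes -e, giving *hovane*.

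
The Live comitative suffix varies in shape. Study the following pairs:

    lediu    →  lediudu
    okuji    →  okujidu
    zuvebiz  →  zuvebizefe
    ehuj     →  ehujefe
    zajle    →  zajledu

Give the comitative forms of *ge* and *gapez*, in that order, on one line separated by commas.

Looking at the final sound of each stem: -efe when the stem ends in a consonant (*zuvebiz*, *ehuj*); -du when the stem ends in a vowel (*lediu*, *okuji*, *zajle*).
Since the final sound of *ge* is /e/ (a vowel), it takes -du, giving *gedu*.
*gapez*: final sound = /z/, a consonant → -efe → *gapezefe*.

gedu, gapezefe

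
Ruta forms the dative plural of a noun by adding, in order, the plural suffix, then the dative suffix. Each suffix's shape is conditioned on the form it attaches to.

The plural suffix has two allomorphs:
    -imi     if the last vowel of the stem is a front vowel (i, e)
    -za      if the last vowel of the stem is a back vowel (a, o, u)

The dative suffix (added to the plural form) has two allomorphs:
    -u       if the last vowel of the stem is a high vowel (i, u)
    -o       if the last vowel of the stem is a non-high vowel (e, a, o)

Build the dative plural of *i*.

*i*: last vowel = /i/, a front vowel → -imi → *iimi*.
Since the last vowel of the plural form *iimi* is /i/ (a high vowel), it takes -u, giving *iimiu*.

iimiu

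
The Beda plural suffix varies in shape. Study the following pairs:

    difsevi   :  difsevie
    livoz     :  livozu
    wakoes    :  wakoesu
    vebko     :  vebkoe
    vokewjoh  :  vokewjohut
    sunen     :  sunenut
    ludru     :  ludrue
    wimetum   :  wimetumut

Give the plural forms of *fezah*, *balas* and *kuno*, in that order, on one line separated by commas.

The alternation tracks the final sound of the stem — -u when the stem ends in a sibilant (*livoz*, *wakoes*); -ut when the stem ends in a non-sibilant consonant (*vokewjoh*, *sunen*, *wimetum*); -e when the stem ends in a vowel (*difsevi*, *vebko*, *ludru*).
Since the final sound of *fezah* is /h/ (a non-sibilant consonant), it takes -ut, giving *fezahut*.
*balas*: final sound = /s/, a sibilant → -u → *balasu*.
Since the final sound of *kuno* is /o/ (a vowel), it takes -e, giving *kunoe*.

fezahut, balasu, kunoe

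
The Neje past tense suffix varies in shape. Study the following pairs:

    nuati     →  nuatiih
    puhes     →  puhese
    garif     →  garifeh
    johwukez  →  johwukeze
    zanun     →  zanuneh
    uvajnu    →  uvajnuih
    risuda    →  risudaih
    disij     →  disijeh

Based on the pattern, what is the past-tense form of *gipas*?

Looking at the final sound of each stem: -e when the stem ends in a sibilant (*puhes*, *johwukez*); -eh when the stem ends in a non-sibilant consonant (*garif*, *zanun*, *disij*); -ih when the stem ends in a vowel (*nuati*, *uvajnu*, *risuda*).
The final sound of *gipas* is /s/, which is a sibilant, so the suffix is -e, giving *gipase*.

gipase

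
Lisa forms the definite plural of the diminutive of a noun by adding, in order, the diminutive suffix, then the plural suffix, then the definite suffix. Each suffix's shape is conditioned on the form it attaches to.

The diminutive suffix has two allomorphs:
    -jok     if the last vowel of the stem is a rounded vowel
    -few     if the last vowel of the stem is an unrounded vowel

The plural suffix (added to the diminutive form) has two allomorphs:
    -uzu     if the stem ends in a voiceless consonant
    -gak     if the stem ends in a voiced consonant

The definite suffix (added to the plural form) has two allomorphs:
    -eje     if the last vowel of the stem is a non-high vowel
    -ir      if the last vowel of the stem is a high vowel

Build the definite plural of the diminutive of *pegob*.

The last vowel of *pegob* is /o/, which is a rounded vowel, so the diminutive suffix is -jok, giving *pegobjok*.
The diminutive form *pegobjok* — final consonant /k/ (voiceless) → -uzu → *pegobjokuzu*.
The plural form *pegobjokuzu* — last vowel /u/ (a high vowel) → -ir → *pegobjokuzuir*.

pegobjokuzuir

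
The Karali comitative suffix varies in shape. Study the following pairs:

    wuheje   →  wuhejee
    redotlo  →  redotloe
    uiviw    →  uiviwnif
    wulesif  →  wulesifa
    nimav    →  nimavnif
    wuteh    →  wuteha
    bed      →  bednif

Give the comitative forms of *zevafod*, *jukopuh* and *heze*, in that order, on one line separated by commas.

The pattern is voicing of the final sound: -a when the stem ends in a voiceless consonant (*wulesif*, *wuteh*); -nif when the stem ends in a voiced consonant (*uiviw*, *nimav*, *bed*); -e when the stem ends in a vowel (*wuheje*, *redotlo*).
The final sound of *zevafod* is /d/, which is a voiced consonant, so the suffix is -nif, giving *zevafodnif*.
Since the final sound of *jukopuh* is /h/ (a voiceless consonant), it takes -a, giving *jukopuha*.
Since the final sound of *heze* is /e/ (a vowel), it takes -e, giving *hezee*.

zevafodnif, jukopuha, hezee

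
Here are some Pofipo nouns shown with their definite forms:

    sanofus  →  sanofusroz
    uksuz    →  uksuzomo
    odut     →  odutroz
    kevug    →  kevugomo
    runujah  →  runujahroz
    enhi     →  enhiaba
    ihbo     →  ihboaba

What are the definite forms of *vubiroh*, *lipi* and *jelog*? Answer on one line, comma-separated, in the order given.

vubirohroz, lipiaba, jelogomo

The suffix is conditioned by the final sound: -roz when the stem ends in a voiceless consonant (*sanofus*, *odut*, *runujah*); -omo when the stem ends in a voiced consonant (*uksuz*, *kevug*); -aba when the stem ends in a vowel (*enhi*, *ihbo*).
Since the final sound of *vubiroh* is /h/ (a voiceless consonant), it takes -roz, giving *vubirohroz*.
*lipi* — final sound /i/ (a vowel) → -aba → *lipiaba*.
*jelog*: final sound = /g/, a voiced consonant → -omo → *jelogomo*.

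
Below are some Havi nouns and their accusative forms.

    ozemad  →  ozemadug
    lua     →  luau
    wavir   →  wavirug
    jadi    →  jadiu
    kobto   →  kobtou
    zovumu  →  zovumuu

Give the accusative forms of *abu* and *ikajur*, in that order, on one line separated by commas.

abuu, ikajurug

The alternation tracks the final sound of the stem — -ug when the stem ends in a consonant (*ozemad*, *wavir*); -u when the stem ends in a vowel (*lua*, *jadi*, *kobto*, *zovumu*).
The final sound of *abu* is /u/, which is a vowel, so the suffix is -u, giving *abuu*.
*ikajur* — final sound /r/ (a consonant) → -ug → *ikajurug*.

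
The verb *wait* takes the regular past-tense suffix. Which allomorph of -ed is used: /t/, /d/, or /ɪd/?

The stem *wait* ends in /t/ or /d/.
The -ed suffix is realized as /ɪd/ after /t, d/; as /t/ after other voiceless consonants; and as /d/ after other voiced sounds.
So -ed on *wait* is pronounced /ɪd/.

/ɪd/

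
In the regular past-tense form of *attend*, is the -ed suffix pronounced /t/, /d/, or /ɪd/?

/ɪd/

The stem *attend* ends in /t/ or /d/.
The -ed suffix is realized as /ɪd/ after /t, d/; as /t/ after other voiceless consonants; and as /d/ after other voiced sounds.
So -ed on *attend* is pronounced /ɪd/.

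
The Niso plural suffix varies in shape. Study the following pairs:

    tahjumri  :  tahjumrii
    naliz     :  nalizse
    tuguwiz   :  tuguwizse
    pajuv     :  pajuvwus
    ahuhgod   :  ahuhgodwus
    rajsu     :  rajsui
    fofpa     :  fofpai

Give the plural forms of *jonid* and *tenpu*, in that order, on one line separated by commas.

jonidwus, tenpui

The alternation tracks the final sound of the stem — -se when the stem ends in a sibilant (*naliz*, *tuguwiz*); -wus when the stem ends in a non-sibilant consonant (*pajuv*, *ahuhgod*); -i when the stem ends in a vowel (*tahjumri*, *rajsu*, *fofpa*).
Since the final sound of *jonid* is /d/ (a non-sibilant consonant), it takes -wus, giving *jonidwus*.
The final sound of *tenpu* is /u/, which is a vowel, so the suffix is -i, giving *tenpui*.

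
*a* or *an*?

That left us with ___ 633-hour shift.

a

The indefinite article is chosen by the initial *sound* of the following word, not its spelling.
The number *633* is spoken "six hundred …", beginning with /sɪks/ — a consonant sound.
So the article is *a*: That left us with a 633-hour shift.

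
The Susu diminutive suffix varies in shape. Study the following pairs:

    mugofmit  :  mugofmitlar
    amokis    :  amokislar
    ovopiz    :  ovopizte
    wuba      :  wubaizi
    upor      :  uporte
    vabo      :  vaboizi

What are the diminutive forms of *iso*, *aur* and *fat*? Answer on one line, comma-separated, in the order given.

isoizi, aurte, fatlar

The pattern is voicing of the final sound: -lar when the stem ends in a voiceless consonant (*mugofmit*, *amokis*); -te when the stem ends in a voiced consonant (*ovopiz*, *upor*); -izi when the stem ends in a vowel (*wuba*, *vabo*).
Since the final sound of *iso* is /o/ (a vowel), it takes -izi, giving *isoizi*.
*aur* — final sound /r/ (a voiced consonant) → -te → *aurte*.
*fat*: final sound = /t/, a voiceless consonant → -lar → *fatlar*.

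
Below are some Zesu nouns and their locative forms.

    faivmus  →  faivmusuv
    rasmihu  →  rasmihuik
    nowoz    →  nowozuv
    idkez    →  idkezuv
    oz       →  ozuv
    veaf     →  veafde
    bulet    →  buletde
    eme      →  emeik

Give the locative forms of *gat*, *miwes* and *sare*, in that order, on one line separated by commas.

The suffix is conditioned by the final sound: -uv when the stem ends in a sibilant (*faivmus*, *nowoz*, *idkez*, *oz*); -de when the stem ends in a non-sibilant consonant (*veaf*, *bulet*); -ik when the stem ends in a vowel (*rasmihu*, *eme*).
*gat* — final sound /t/ (a non-sibilant consonant) → -de → *gatde*.
*miwes* — final sound /s/ (a sibilant) → -uv → *miwesuv*.
The final sound of *sare* is /e/, which is a vowel, so the suffix is -ik, giving *sareik*.

gatde, miwesuv, sareik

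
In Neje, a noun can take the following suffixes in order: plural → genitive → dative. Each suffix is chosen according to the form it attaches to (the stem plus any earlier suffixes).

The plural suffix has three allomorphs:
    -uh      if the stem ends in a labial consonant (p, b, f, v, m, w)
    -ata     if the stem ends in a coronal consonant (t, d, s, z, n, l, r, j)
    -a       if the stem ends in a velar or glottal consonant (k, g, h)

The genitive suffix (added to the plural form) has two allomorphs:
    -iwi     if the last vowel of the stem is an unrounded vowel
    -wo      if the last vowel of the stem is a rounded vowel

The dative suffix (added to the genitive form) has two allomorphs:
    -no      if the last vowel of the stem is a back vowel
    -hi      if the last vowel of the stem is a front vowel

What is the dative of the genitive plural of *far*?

Since the final consonant of *far* is /r/ (coronal), it takes -ata, giving *farata*.
The plural form *farata*: last vowel = /a/, an unrounded vowel → -iwi → *farataiwi*.
The genitive form *farataiwi*: last vowel = /i/, a front vowel → -hi → *farataiwihi*.

farataiwihi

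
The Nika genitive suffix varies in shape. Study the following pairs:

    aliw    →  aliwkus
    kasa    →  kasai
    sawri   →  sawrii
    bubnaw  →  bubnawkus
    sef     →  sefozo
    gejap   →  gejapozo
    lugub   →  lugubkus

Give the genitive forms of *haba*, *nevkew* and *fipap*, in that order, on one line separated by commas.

The pattern is voicing of the final sound: -ozo when the stem ends in a voiceless consonant (*sef*, *gejap*); -kus when the stem ends in a voiced consonant (*aliw*, *bubnaw*, *lugub*); -i when the stem ends in a vowel (*kasa*, *sawri*).
The final sound of *haba* is /a/, which is a vowel, so the suffix is -i, giving *habai*.
Since the final sound of *nevkew* is /w/ (a voiced consonant), it takes -kus, giving *nevkewkus*.
Since the final sound of *fipap* is /p/ (a voiceless consonant), it takes -ozo, giving *fipapozo*.

habai, nevkewkus, fipapozo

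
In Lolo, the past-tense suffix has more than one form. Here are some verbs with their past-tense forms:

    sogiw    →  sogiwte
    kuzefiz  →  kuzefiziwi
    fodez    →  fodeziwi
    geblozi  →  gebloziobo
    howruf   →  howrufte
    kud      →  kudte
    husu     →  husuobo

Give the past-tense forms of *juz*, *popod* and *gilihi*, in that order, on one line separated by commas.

juziwi, popodte, gilihiobo

The suffix is conditioned by the final sound: -iwi when the stem ends in a sibilant (*kuzefiz*, *fodez*); -te when the stem ends in a non-sibilant consonant (*sogiw*, *howruf*, *kud*); -obo when the stem ends in a vowel (*geblozi*, *husu*).
The final sound of *juz* is /z/, which is a sibilant, so the suffix is -iwi, giving *juziwi*.
Since the final sound of *popod* is /d/ (a non-sibilant consonant), it takes -te, giving *popodte*.
The final sound of *gilihi* is /i/, which is a vowel, so the suffix is -obo, giving *gilihiobo*.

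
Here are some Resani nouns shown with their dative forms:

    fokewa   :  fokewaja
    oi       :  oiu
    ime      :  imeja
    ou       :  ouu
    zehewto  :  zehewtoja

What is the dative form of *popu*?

popuu

The pattern is height harmony: -u when the last vowel of the stem is a high vowel (*oi*, *ou*); -ja when the last vowel of the stem is a non-high vowel (*fokewa*, *ime*, *zehewto*).
*popu* — last vowel /u/ (a high vowel) → -u → *popuu*.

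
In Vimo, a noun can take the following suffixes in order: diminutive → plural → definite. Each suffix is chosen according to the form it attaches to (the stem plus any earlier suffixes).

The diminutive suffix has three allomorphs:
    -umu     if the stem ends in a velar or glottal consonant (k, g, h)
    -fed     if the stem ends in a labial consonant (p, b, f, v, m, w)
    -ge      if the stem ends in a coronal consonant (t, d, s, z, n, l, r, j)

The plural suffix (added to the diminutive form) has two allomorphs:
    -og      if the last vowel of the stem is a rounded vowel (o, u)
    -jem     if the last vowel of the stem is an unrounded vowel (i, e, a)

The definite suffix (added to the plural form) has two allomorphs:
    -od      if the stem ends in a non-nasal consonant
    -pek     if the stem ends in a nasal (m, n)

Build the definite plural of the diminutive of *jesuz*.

*jesuz* — final consonant /z/ (coronal) → -ge → *jesuzge*.
The diminutive form *jesuzge*: last vowel = /e/, an unrounded vowel → -jem → *jesuzgejem*.
The plural form *jesuzgejem*: final consonant = /m/, a nasal → -pek → *jesuzgejempek*.

jesuzgejempek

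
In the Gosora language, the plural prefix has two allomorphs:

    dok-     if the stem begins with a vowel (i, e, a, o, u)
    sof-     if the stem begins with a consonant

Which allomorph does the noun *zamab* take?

Since the first sound of *zamab* is /z/ (a consonant), it takes sof-.

sof-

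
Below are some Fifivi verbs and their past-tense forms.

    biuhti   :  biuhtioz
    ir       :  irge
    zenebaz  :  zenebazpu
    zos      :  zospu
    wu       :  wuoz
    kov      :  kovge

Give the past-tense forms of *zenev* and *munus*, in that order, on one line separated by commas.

The suffix is conditioned by the final sound: -pu when the stem ends in a sibilant (*zenebaz*, *zos*); -ge when the stem ends in a non-sibilant consonant (*ir*, *kov*); -oz when the stem ends in a vowel (*biuhti*, *wu*).
*zenev*: final sound = /v/, a non-sibilant consonant → -ge → *zenevge*.
*munus*: final sound = /s/, a sibilant → -pu → *munuspu*.

zenevge, munuspu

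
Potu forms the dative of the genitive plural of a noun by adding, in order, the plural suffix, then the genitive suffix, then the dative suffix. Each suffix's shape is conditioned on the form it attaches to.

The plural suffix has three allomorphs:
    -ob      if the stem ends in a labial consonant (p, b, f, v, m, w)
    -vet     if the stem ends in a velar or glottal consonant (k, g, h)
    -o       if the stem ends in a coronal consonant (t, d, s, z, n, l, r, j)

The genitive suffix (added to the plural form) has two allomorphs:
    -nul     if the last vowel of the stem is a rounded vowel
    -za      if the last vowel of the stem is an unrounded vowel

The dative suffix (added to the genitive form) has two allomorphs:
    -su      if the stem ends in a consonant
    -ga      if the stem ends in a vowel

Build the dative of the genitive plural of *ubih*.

*ubih*: final consonant = /h/, velar/glottal → -vet → *ubihvet*.
The plural form *ubihvet*: last vowel = /e/, an unrounded vowel → -za → *ubihvetza*.
Since the final sound of the genitive form *ubihvetza* is /a/ (a vowel), it takes -ga, giving *ubihvetzaga*.

ubihvetzaga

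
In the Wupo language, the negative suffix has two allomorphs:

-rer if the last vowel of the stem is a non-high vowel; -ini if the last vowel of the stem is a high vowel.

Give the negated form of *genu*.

genuini

Since the last vowel of *genu* is /u/ (a high vowel), it takes -ini, giving *genuini*.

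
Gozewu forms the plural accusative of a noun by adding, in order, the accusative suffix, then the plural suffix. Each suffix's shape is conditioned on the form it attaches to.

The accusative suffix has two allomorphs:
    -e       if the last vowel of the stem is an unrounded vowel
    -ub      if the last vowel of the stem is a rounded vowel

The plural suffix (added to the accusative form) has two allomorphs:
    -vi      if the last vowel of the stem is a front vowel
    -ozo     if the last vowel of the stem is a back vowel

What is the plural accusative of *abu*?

*abu* — last vowel /u/ (a rounded vowel) → -ub → *abuub*.
The accusative form *abuub*: last vowel = /u/, a back vowel → -ozo → *abuubozo*.

abuubozo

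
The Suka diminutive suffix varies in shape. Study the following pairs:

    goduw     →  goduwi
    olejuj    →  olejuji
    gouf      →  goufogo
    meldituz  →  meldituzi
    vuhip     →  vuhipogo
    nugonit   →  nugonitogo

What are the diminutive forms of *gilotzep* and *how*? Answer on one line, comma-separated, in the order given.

The suffix is conditioned by the final consonant: -ogo when the stem ends in a voiceless consonant (*gouf*, *vuhip*, *nugonit*); -i when the stem ends in a voiced consonant (*goduw*, *olejuj*, *meldituz*).
*gilotzep* — final consonant /p/ (voiceless) → -ogo → *gilotzepogo*.
The final consonant of *how* is /w/, which is voiced, so the suffix is -i, giving *howi*.

gilotzepogo, howi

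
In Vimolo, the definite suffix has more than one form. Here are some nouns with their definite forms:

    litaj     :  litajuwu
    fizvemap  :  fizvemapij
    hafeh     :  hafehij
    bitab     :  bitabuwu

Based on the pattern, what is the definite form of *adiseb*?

Looking at the final consonant of each stem: -ij when the stem ends in a voiceless consonant (*fizvemap*, *hafeh*); -uwu when the stem ends in a voiced consonant (*litaj*, *bitab*).
*adiseb*: final consonant = /b/, voiced → -uwu → *adisebuwu*.

adisebuwu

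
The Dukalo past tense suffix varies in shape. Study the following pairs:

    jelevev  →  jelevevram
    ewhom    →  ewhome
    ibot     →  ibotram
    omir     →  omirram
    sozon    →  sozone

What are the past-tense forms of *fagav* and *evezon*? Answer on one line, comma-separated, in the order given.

The suffix is conditioned by the final consonant: -e when the stem ends in a nasal (*ewhom*, *sozon*); -ram when the stem ends in a non-nasal consonant (*jelevev*, *ibot*, *omir*).
*fagav* — final consonant /v/ (non-nasal) → -ram → *fagavram*.
*evezon* — final consonant /n/ (a nasal) → -e → *evezone*.

fagavram, evezone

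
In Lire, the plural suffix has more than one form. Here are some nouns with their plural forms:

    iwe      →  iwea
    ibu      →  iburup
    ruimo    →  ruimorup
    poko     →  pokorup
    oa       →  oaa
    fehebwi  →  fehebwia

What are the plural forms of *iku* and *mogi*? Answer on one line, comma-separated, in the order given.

The alternation tracks the last vowel of the stem — -rup when the last vowel of the stem is a rounded vowel (*ibu*, *ruimo*, *poko*); -a when the last vowel of the stem is an unrounded vowel (*iwe*, *oa*, *fehebwi*).
The last vowel of *iku* is /u/, which is a rounded vowel, so the suffix is -rup, giving *ikurup*.
*mogi* — last vowel /i/ (an unrounded vowel) → -a → *mogia*.

ikurup, mogia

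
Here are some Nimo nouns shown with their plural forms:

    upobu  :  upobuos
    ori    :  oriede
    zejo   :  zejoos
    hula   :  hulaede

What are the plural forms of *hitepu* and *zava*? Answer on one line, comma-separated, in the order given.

hitepuos, zavaede

The alternation tracks the last vowel of the stem — -os when the last vowel of the stem is a rounded vowel (*upobu*, *zejo*); -ede when the last vowel of the stem is an unrounded vowel (*ori*, *hula*).
Since the last vowel of *hitepu* is /u/ (a rounded vowel), it takes -os, giving *hitepuos*.
*zava*: last vowel = /a/, an unrounded vowel → -ede → *zavaede*.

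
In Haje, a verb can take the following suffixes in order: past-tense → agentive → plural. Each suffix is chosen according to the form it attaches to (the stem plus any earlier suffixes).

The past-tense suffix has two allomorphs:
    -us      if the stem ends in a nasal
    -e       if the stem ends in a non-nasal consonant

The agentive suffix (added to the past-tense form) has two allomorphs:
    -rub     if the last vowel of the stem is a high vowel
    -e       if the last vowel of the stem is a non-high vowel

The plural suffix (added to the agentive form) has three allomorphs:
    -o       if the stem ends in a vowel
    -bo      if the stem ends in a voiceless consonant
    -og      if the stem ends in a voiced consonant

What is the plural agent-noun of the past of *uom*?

uomusrubog

*uom*: final consonant = /m/, a nasal → -us → *uomus*.
The last vowel of the past-tense form *uomus* is /u/, which is a high vowel, so the agentive suffix is -rub, giving *uomusrub*.
The agentive form *uomusrub*: final sound = /b/, a voiced consonant → -og → *uomusrubog*.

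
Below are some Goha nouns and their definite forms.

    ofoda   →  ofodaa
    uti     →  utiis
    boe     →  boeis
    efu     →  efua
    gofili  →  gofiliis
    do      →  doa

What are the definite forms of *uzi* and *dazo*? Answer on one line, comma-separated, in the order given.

uziis, dazoa

The pattern is front/back vowel harmony: -is when the last vowel of the stem is a front vowel (*uti*, *boe*, *gofili*); -a when the last vowel of the stem is a back vowel (*ofoda*, *efu*, *do*).
*uzi* — last vowel /i/ (a front vowel) → -is → *uziis*.
*dazo*: last vowel = /o/, a back vowel → -a → *dazoa*.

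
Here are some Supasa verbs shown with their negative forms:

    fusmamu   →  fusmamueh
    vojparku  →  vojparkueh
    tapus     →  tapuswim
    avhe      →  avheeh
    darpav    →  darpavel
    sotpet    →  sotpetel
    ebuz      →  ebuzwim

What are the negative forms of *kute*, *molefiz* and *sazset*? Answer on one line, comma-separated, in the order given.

The pattern is sibilance of the final sound: -wim when the stem ends in a sibilant (*tapus*, *ebuz*); -el when the stem ends in a non-sibilant consonant (*darpav*, *sotpet*); -eh when the stem ends in a vowel (*fusmamu*, *vojparku*, *avhe*).
The final sound of *kute* is /e/, which is a vowel, so the suffix is -eh, giving *kuteeh*.
Since the final sound of *molefiz* is /z/ (a sibilant), it takes -wim, giving *molefizwim*.
*sazset*: final sound = /t/, a non-sibilant consonant → -el → *sazsetel*.

kuteeh, molefizwim, sazsetel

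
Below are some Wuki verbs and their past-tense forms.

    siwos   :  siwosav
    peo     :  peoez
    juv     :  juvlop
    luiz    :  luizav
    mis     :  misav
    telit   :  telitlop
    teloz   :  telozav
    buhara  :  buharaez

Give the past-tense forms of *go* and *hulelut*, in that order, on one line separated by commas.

goez, hulelutlop

Looking at the final sound of each stem: -av when the stem ends in a sibilant (*siwos*, *luiz*, *mis*, *teloz*); -lop when the stem ends in a non-sibilant consonant (*juv*, *telit*); -ez when the stem ends in a vowel (*peo*, *buhara*).
*go*: final sound = /o/, a vowel → -ez → *goez*.
Since the final sound of *hulelut* is /t/ (a non-sibilant consonant), it takes -lop, giving *hulelutlop*.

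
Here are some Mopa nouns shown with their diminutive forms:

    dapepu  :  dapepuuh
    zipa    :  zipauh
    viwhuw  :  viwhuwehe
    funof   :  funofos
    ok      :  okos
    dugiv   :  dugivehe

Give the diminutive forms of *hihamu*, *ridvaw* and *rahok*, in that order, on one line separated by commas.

The suffix is conditioned by the final sound: -os when the stem ends in a voiceless consonant (*funof*, *ok*); -ehe when the stem ends in a voiced consonant (*viwhuw*, *dugiv*); -uh when the stem ends in a vowel (*dapepu*, *zipa*).
Since the final sound of *hihamu* is /u/ (a vowel), it takes -uh, giving *hihamuuh*.
The final sound of *ridvaw* is /w/, which is a voiced consonant, so the suffix is -ehe, giving *ridvawehe*.
Since the final sound of *rahok* is /k/ (a voiceless consonant), it takes -os, giving *rahokos*.

hihamuuh, ridvawehe, rahokos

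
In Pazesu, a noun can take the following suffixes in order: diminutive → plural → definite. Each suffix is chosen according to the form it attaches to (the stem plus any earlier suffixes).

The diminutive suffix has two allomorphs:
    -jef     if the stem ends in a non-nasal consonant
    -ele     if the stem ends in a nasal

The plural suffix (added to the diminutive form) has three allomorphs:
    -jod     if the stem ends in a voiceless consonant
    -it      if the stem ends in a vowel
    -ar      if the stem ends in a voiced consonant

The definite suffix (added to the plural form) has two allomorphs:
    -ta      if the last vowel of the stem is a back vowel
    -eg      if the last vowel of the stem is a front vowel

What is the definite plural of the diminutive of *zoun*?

zouneleiteg

Since the final consonant of *zoun* is /n/ (a nasal), it takes -ele, giving *zounele*.
The final sound of the diminutive form *zounele* is /e/, which is a vowel, so the plural suffix is -it, giving *zouneleit*.
Since the last vowel of the plural form *zouneleit* is /i/ (a front vowel), it takes -eg, giving *zouneleiteg*.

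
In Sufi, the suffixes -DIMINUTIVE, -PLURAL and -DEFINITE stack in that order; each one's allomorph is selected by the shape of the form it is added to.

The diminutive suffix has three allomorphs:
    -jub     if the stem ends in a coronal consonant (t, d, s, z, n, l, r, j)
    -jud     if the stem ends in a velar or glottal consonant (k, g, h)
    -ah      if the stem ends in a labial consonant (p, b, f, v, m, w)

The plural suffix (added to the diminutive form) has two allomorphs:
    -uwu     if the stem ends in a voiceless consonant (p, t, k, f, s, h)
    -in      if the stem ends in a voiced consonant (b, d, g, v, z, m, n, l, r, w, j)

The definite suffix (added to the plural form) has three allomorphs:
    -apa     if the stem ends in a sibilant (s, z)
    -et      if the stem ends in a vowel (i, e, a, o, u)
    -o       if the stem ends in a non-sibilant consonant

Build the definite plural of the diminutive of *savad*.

*savad*: final consonant = /d/, coronal → -jub → *savadjub*.
Since the final consonant of the diminutive form *savadjub* is /b/ (voiced), it takes -in, giving *savadjubin*.
The plural form *savadjubin* — final sound /n/ (a non-sibilant consonant) → -o → *savadjubino*.

savadjubino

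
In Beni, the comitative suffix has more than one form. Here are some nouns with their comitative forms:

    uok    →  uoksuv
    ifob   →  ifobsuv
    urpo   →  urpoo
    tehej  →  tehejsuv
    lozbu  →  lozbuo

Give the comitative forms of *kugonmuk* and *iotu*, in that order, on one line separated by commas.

The alternation tracks the final sound of the stem — -suv when the stem ends in a consonant (*uok*, *ifob*, *tehej*); -o when the stem ends in a vowel (*urpo*, *lozbu*).
*kugonmuk*: final sound = /k/, a consonant → -suv → *kugonmuksuv*.
*iotu* — final sound /u/ (a vowel) → -o → *iotuo*.

kugonmuksuv, iotuo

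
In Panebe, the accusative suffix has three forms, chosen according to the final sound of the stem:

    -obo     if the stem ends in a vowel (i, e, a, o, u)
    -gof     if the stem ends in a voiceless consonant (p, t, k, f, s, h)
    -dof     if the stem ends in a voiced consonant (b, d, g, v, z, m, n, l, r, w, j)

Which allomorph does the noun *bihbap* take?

-gof

*bihbap* — final sound /p/ (a voiceless consonant) → -gof.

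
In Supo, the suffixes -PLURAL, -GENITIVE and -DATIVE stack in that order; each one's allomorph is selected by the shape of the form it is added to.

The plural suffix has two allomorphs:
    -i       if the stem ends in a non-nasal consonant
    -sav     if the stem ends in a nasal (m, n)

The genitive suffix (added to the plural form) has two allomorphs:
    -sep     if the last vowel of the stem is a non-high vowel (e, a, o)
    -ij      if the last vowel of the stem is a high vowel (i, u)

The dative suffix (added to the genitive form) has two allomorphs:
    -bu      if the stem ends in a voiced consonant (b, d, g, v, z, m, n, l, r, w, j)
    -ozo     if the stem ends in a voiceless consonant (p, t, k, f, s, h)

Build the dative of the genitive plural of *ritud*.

ritudiijbu

Since the final consonant of *ritud* is /d/ (non-nasal), it takes -i, giving *ritudi*.
Since the last vowel of the plural form *ritudi* is /i/ (a high vowel), it takes -ij, giving *ritudiij*.
Since the final consonant of the genitive form *ritudiij* is /j/ (voiced), it takes -bu, giving *ritudiijbu*.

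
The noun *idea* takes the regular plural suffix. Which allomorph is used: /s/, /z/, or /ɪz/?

The stem *idea* ends in a voiced non-sibilant sound.
The plural suffix surfaces as /ɪz/ after sibilants, /s/ after other voiceless consonants, and /z/ after other voiced sounds.
So the plural -s on *idea* is pronounced /z/.

/z/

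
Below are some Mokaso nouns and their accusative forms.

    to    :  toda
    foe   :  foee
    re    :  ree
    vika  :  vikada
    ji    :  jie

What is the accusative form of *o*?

oda

Looking at the last vowel of each stem: -e when the last vowel of the stem is a front vowel (*foe*, *re*, *ji*); -da when the last vowel of the stem is a back vowel (*to*, *vika*).
*o*: last vowel = /o/, a back vowel → -da → *oda*.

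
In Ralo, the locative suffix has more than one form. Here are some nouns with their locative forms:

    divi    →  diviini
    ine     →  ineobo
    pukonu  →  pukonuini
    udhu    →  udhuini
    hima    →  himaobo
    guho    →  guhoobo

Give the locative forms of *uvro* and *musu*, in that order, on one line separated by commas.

The alternation tracks the last vowel of the stem — -ini when the last vowel of the stem is a high vowel (*divi*, *pukonu*, *udhu*); -obo when the last vowel of the stem is a non-high vowel (*ine*, *hima*, *guho*).
*uvro* — last vowel /o/ (a non-high vowel) → -obo → *uvroobo*.
The last vowel of *musu* is /u/, which is a high vowel, so the suffix is -ini, giving *musuini*.

uvroobo, musuini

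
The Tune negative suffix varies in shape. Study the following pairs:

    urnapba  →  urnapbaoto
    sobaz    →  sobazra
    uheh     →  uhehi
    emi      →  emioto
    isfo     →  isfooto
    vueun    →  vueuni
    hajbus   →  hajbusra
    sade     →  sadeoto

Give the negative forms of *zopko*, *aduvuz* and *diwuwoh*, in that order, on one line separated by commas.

The pattern is sibilance of the final sound: -ra when the stem ends in a sibilant (*sobaz*, *hajbus*); -i when the stem ends in a non-sibilant consonant (*uheh*, *vueun*); -oto when the stem ends in a vowel (*urnapba*, *emi*, *isfo*, *sade*).
*zopko*: final sound = /o/, a vowel → -oto → *zopkooto*.
*aduvuz* — final sound /z/ (a sibilant) → -ra → *aduvuzra*.
The final sound of *diwuwoh* is /h/, which is a non-sibilant consonant, so the suffix is -i, giving *diwuwohi*.

zopkooto, aduvuzra, diwuwohi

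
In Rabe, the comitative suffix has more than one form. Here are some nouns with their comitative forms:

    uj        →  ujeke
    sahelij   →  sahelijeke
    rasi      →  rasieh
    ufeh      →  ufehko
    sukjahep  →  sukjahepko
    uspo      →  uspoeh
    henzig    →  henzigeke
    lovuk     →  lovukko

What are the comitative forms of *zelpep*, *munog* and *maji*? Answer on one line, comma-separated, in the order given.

The alternation tracks the final sound of the stem — -ko when the stem ends in a voiceless consonant (*ufeh*, *sukjahep*, *lovuk*); -eke when the stem ends in a voiced consonant (*uj*, *sahelij*, *henzig*); -eh when the stem ends in a vowel (*rasi*, *uspo*).
Since the final sound of *zelpep* is /p/ (a voiceless consonant), it takes -ko, giving *zelpepko*.
Since the final sound of *munog* is /g/ (a voiced consonant), it takes -eke, giving *munogeke*.
Since the final sound of *maji* is /i/ (a vowel), it takes -eh, giving *majieh*.

zelpepko, munogeke, majieh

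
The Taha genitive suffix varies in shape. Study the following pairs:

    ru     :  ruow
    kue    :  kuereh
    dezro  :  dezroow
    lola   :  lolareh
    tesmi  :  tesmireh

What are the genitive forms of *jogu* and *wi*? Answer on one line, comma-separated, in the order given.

The pattern is rounding harmony: -ow when the last vowel of the stem is a rounded vowel (*ru*, *dezro*); -reh when the last vowel of the stem is an unrounded vowel (*kue*, *lola*, *tesmi*).
*jogu* — last vowel /u/ (a rounded vowel) → -ow → *joguow*.
The last vowel of *wi* is /i/, which is an unrounded vowel, so the suffix is -reh, giving *wireh*.

joguow, wireh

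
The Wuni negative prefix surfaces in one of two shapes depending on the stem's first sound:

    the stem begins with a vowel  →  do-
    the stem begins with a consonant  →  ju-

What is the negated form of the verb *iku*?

doiku

The first sound of *iku* is /i/, which is a vowel, so the prefix is do-, giving *doiku*.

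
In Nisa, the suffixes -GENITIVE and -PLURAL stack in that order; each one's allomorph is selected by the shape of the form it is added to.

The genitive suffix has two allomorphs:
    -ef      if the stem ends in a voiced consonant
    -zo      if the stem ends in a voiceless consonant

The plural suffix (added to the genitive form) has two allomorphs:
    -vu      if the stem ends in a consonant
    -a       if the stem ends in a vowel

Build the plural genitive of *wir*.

Since the final consonant of *wir* is /r/ (voiced), it takes -ef, giving *wiref*.
The genitive form *wiref*: final sound = /f/, a consonant → -vu → *wirefvu*.

wirefvu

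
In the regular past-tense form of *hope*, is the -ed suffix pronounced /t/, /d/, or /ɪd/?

/t/

The stem *hope* ends in a voiceless consonant other than /t/.
The -ed suffix is realized as /ɪd/ after /t, d/; as /t/ after other voiceless consonants; and as /d/ after other voiced sounds.
So -ed on *hope* is pronounced /t/.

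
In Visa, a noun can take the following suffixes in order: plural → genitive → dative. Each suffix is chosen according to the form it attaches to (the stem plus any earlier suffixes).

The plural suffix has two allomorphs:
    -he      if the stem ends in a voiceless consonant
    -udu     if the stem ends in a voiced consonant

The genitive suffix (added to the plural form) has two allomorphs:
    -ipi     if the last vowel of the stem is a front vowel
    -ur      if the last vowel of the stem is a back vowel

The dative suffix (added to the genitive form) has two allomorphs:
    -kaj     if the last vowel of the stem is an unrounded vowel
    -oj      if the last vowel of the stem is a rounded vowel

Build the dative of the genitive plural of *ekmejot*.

ekmejotheipikaj

*ekmejot*: final consonant = /t/, voiceless → -he → *ekmejothe*.
The plural form *ekmejothe*: last vowel = /e/, a front vowel → -ipi → *ekmejotheipi*.
Since the last vowel of the genitive form *ekmejotheipi* is /i/ (an unrounded vowel), it takes -kaj, giving *ekmejotheipikaj*.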